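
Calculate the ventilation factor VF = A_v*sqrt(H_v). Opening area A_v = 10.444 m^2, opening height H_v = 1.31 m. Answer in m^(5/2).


sqrt(H_v) = 1.1446
VF = 10.444 * 1.1446 = 11.954 m^(5/2)

11.954 m^(5/2)


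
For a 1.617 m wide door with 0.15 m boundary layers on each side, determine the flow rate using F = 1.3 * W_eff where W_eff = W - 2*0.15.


W_eff = 1.617 - 0.30 = 1.317 m
F = 1.3 * 1.317 = 1.7121 persons/s

1.7121 persons/s


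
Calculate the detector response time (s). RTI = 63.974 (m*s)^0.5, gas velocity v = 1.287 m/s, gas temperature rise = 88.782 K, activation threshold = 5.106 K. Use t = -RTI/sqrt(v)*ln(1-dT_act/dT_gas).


dT_act/dT_gas = 0.057512
ln(1 - 0.057512) = -0.059232
t = -63.974 / sqrt(1.287) * -0.059232 = 3.3402 s

3.3402 s


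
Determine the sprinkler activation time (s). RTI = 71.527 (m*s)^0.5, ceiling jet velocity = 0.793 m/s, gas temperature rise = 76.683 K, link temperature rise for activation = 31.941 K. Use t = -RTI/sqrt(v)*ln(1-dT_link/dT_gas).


dT_link/dT_gas = 0.41653
ln(1 - 0.41653) = -0.53877
t = -71.527 / sqrt(0.793) * -0.53877 = 43.275 s

43.275 s


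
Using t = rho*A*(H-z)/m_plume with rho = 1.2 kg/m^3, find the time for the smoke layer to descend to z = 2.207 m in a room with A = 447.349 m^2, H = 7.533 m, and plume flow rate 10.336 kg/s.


H - z = 5.326 m
t = 1.2 * 447.349 * 5.326 / 10.336 = 276.62 s

276.62 s


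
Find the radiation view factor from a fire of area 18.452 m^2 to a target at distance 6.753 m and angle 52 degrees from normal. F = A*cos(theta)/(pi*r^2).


cos(52 deg) = 0.61566
pi*r^2 = 143.27
F = 18.452 * 0.61566 / 143.27 = 0.079294

0.079294


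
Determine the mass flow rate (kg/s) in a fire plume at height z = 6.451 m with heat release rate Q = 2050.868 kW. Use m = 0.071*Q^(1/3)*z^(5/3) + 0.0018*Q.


Q^(1/3) = 12.705
z^(5/3) = 22.355
First term = 0.071 * 12.705 * 22.355 = 20.166
Second term = 0.0018 * 2050.868 = 3.6916
m = 23.857 kg/s

23.857 kg/s


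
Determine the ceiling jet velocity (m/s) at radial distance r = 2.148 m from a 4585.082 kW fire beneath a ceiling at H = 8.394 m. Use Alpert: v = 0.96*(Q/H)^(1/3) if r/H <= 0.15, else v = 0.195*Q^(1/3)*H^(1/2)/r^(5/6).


r/H = 2.148 / 8.394 = 0.25590
r/H > 0.15, so v = 0.195*Q^(1/3)*H^(1/2)/r^(5/6)
Q^(1/3) = 16.613
H^(1/2) = 2.8972
r^(5/6) = 1.8910
v = 0.195 * 16.613 * 2.8972 / 1.8910 = 4.9633 m/s

4.9633 m/s


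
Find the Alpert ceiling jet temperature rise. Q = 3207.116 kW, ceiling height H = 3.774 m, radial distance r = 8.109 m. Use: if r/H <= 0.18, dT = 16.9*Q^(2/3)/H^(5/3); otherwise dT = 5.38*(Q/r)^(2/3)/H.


r/H = 8.109 / 3.774 = 2.1486
r/H > 0.18, so dT = 5.38*(Q/r)^(2/3)/H
Q/r = 395.50
(Q/r)^(2/3) = 53.880
dT = 5.38 * 53.880 / 3.774 = 76.809 K

76.809 K


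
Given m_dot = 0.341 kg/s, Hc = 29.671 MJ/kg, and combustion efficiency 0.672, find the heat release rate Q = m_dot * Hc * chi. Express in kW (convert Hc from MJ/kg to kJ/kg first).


Hc = 29.671 MJ/kg = 29.671 * 1000 kJ/kg = 29671 kJ/kg
Q = 0.341 kg/s * 29671 kJ/kg * 0.672 = 6799.2 kW

6799.2 kW


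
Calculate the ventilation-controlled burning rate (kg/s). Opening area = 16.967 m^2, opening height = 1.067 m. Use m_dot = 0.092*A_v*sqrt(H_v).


sqrt(H_v) = 1.0330
m_dot = 0.092 * 16.967 * 1.0330 = 1.6124 kg/s

1.6124 kg/s


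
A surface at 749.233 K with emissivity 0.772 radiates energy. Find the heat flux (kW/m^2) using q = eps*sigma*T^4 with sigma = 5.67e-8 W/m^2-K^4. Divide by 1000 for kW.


T^4 = 3.1511e+11
q = 0.772 * 5.67e-8 * 3.1511e+11 / 1000 = 13.793 kW/m^2

13.793 kW/m^2


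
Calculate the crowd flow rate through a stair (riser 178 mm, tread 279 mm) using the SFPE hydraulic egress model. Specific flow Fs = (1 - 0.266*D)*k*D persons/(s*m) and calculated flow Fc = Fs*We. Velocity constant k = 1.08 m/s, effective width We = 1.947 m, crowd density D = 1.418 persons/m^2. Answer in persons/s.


1 - 0.266*D = 1 - 0.266*1.418 = 0.62281
Fs = 0.62281 * 1.08 * 1.418 = 0.95380 persons/(s*m)
Fc = 0.95380 * 1.947 = 1.8570 persons/s

1.8570 persons/s


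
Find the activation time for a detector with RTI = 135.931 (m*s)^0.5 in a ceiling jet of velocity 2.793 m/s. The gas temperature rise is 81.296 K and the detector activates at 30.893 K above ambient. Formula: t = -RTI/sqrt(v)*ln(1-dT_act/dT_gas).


dT_act/dT_gas = 0.38001
ln(1 - 0.38001) = -0.47805
t = -135.931 / sqrt(2.793) * -0.47805 = 38.882 s

38.882 s


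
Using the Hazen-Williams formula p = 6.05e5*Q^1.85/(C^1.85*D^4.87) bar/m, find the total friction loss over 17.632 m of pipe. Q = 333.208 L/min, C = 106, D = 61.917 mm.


Q^1.85 = 46454
C^1.85 = 5582.3
D^4.87 = 5.3225e+08
p/m = 0.0094591 bar/m
p_total = 0.0094591 * 17.632 = 0.16678 bar

0.16678 bar


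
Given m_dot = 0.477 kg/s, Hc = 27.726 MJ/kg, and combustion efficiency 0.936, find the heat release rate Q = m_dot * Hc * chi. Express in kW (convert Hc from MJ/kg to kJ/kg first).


Hc = 27.726 MJ/kg = 27.726 * 1000 kJ/kg = 27726 kJ/kg
Q = 0.477 kg/s * 27726 kJ/kg * 0.936 = 12379 kW

12379 kW


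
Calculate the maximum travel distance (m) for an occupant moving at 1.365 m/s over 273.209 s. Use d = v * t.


d = 1.365 * 273.209 = 372.93 m

372.93 m


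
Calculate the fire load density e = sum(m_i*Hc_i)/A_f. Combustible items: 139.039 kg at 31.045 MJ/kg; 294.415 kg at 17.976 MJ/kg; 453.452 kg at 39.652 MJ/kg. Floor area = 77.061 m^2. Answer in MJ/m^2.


Total energy = 139.039*31.045 + 294.415*17.976 + 453.452*39.652
= 4316.466 + 5292.404 + 17980.28
= 27589.15 MJ
e = 27589.15 / 77.061 = 358.02 MJ/m^2

358.02 MJ/m^2


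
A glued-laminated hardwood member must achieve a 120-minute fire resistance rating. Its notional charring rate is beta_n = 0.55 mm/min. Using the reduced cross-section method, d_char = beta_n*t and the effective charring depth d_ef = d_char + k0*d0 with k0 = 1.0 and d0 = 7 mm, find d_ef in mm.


d_char = 0.55 * 120 = 66 mm
d_ef = 66 + 1.0*7 = 73 mm

73 mm


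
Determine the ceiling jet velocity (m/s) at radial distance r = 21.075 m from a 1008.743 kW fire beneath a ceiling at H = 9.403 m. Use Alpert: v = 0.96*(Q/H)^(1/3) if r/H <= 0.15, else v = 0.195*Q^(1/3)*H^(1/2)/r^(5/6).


r/H = 21.075 / 9.403 = 2.2413
r/H > 0.15, so v = 0.195*Q^(1/3)*H^(1/2)/r^(5/6)
Q^(1/3) = 10.029
H^(1/2) = 3.0664
r^(5/6) = 12.681
v = 0.195 * 10.029 * 3.0664 / 12.681 = 0.47292 m/s

0.47292 m/s


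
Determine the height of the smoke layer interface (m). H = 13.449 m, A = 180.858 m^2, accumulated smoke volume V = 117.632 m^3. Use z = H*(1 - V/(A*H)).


V/(A*H) = 0.048361
1 - 0.048361 = 0.95164
z = 13.449 * 0.95164 = 12.799 m

12.799 m


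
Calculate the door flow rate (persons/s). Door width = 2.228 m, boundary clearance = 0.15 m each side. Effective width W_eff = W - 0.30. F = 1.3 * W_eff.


W_eff = 2.228 - 0.30 = 1.928 m
F = 1.3 * 1.928 = 2.5064 persons/s

2.5064 persons/s


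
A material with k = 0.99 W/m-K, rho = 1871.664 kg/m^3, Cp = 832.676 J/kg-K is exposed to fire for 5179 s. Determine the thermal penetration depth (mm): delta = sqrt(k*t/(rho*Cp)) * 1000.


alpha = 0.99 / (1871.664 * 832.676) = 6.3523e-07 m^2/s
alpha * t = 0.0032899
delta = sqrt(0.0032899) * 1000 = 57.357 mm

57.357 mm


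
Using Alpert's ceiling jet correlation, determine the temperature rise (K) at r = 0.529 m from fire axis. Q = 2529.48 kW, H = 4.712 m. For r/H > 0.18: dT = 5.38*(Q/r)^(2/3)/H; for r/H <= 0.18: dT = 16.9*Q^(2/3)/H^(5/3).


r/H = 0.529 / 4.712 = 0.11227
r/H <= 0.18, so dT = 16.9*Q^(2/3)/H^(5/3)
Q^(2/3) = 185.65
H^(5/3) = 13.244
dT = 16.9 * 185.65 / 13.244 = 236.90 K

236.90 K


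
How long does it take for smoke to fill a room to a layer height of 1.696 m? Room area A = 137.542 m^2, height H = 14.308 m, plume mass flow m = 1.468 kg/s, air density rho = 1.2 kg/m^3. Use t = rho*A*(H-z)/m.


H - z = 12.612 m
t = 1.2 * 137.542 * 12.612 / 1.468 = 1418.0 s

1418.0 s


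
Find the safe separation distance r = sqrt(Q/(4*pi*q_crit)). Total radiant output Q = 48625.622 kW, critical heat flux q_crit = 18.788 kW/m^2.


4*pi*q_crit = 236.10
Q/(4*pi*q_crit) = 205.96
r = sqrt(205.96) = 14.351 m

14.351 m


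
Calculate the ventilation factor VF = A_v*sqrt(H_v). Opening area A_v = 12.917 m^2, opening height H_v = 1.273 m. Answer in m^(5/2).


sqrt(H_v) = 1.1283
VF = 12.917 * 1.1283 = 14.574 m^(5/2)

14.574 m^(5/2)


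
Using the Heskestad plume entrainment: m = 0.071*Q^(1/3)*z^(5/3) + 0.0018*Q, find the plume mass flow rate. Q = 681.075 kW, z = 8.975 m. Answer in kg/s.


Q^(1/3) = 8.7983
z^(5/3) = 38.761
First term = 0.071 * 8.7983 * 38.761 = 24.213
Second term = 0.0018 * 681.075 = 1.2259
m = 25.439 kg/s

25.439 kg/s


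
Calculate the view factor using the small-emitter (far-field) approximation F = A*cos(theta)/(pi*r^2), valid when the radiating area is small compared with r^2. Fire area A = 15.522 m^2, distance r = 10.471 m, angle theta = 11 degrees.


cos(11 deg) = 0.98163
pi*r^2 = 344.45
F = 15.522 * 0.98163 / 344.45 = 0.044235

0.044235


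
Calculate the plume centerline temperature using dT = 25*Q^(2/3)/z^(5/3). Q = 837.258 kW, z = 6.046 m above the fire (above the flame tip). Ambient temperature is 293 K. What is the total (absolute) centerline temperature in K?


Q^(2/3) = 88.833
z^(5/3) = 20.065
dT = 25 * 88.833 / 20.065 = 110.68 K
T = 293 + 110.68 = 403.68 K

403.68 K


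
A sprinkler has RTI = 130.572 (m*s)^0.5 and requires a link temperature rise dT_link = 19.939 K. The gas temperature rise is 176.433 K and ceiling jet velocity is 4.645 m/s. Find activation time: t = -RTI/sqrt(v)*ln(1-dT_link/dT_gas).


dT_link/dT_gas = 0.11301
ln(1 - 0.11301) = -0.11992
t = -130.572 / sqrt(4.645) * -0.11992 = 7.2654 s

7.2654 s


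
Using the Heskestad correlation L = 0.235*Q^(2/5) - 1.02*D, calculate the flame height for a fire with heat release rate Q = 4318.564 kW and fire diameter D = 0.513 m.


Q^(2/5) = 28.454
0.235 * Q^(2/5) = 6.6866
1.02 * D = 0.52326
L = 6.1633 m

6.1633 m


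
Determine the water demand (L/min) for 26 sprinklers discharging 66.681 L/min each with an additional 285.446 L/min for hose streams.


Sprinkler demand = 26 * 66.681 = 1733.706 L/min
Total = 1733.706 + 285.446 = 2019.152 L/min

2019.152 L/min


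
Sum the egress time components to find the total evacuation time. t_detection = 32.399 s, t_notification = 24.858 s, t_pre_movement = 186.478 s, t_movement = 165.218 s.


Total = 32.399 + 24.858 + 186.478 + 165.218 = 408.953 s

408.953 s


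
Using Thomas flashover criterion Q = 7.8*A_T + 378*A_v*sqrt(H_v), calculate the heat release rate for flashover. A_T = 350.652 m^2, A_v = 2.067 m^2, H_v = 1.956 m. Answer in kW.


7.8*A_T = 2735.1
sqrt(H_v) = 1.3986
378*A_v*sqrt(H_v) = 1092.7
Q = 2735.1 + 1092.7 = 3827.8 kW

3827.8 kW


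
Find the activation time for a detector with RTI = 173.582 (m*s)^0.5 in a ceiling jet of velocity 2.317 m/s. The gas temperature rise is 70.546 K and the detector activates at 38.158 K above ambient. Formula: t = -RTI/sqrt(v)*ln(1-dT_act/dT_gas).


dT_act/dT_gas = 0.54090
ln(1 - 0.54090) = -0.77848
t = -173.582 / sqrt(2.317) * -0.77848 = 88.774 s

88.774 s


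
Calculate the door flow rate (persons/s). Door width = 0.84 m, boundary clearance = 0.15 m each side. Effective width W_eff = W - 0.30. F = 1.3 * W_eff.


W_eff = 0.84 - 0.30 = 0.54 m
F = 1.3 * 0.54 = 0.702 persons/s

0.702 persons/s


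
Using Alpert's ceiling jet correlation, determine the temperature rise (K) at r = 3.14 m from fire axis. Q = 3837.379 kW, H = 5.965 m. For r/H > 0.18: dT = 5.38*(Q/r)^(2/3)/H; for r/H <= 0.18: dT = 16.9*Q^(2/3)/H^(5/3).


r/H = 3.14 / 5.965 = 0.52640
r/H > 0.18, so dT = 5.38*(Q/r)^(2/3)/H
Q/r = 1222.1
(Q/r)^(2/3) = 114.31
dT = 5.38 * 114.31 / 5.965 = 103.10 K

103.10 K


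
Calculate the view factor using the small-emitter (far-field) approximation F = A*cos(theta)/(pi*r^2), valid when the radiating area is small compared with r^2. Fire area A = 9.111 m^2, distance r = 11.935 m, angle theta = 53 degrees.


cos(53 deg) = 0.60182
pi*r^2 = 447.50
F = 9.111 * 0.60182 / 447.50 = 0.012253

0.012253


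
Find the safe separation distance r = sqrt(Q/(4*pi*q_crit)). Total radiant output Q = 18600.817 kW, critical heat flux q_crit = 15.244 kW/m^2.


4*pi*q_crit = 191.56
Q/(4*pi*q_crit) = 97.101
r = sqrt(97.101) = 9.8540 m

9.8540 m


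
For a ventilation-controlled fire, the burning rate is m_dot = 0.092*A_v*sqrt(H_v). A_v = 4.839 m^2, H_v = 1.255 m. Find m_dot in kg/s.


sqrt(H_v) = 1.1203
m_dot = 0.092 * 4.839 * 1.1203 = 0.49873 kg/s

0.49873 kg/s


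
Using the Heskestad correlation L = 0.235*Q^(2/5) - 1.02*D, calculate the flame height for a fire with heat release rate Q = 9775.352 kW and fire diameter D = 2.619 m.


Q^(2/5) = 39.451
0.235 * Q^(2/5) = 9.2709
1.02 * D = 2.6714
L = 6.5995 m

6.5995 m


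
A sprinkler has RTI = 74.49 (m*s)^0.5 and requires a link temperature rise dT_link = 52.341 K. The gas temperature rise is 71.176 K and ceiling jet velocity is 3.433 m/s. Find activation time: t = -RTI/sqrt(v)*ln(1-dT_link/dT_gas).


dT_link/dT_gas = 0.73537
ln(1 - 0.73537) = -1.3294
t = -74.49 / sqrt(3.433) * -1.3294 = 53.448 s

53.448 s


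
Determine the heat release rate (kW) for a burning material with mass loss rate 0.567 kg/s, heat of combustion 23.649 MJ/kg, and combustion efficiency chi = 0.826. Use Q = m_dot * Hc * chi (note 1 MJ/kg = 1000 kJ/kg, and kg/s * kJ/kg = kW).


Hc = 23.649 MJ/kg = 23.649 * 1000 kJ/kg = 23649 kJ/kg
Q = 0.567 kg/s * 23649 kJ/kg * 0.826 = 11076 kW

11076 kW


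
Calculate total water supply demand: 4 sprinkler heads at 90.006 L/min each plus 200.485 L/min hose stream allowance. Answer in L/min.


Sprinkler demand = 4 * 90.006 = 360.024 L/min
Total = 360.024 + 200.485 = 560.509 L/min

560.509 L/min


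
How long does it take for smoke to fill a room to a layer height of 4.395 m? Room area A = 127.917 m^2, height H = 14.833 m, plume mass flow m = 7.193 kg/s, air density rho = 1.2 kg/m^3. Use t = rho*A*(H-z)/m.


H - z = 10.438 m
t = 1.2 * 127.917 * 10.438 / 7.193 = 222.75 s

222.75 s


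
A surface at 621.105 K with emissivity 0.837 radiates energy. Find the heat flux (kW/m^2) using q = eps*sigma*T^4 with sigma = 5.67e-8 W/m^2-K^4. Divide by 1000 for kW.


T^4 = 1.4882e+11
q = 0.837 * 5.67e-8 * 1.4882e+11 / 1000 = 7.0627 kW/m^2

7.0627 kW/m^2


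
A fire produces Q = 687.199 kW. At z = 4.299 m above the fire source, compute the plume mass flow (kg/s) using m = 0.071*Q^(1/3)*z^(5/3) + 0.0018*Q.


Q^(1/3) = 8.8246
z^(5/3) = 11.366
First term = 0.071 * 8.8246 * 11.366 = 7.1214
Second term = 0.0018 * 687.199 = 1.2370
m = 8.3584 kg/s

8.3584 kg/s


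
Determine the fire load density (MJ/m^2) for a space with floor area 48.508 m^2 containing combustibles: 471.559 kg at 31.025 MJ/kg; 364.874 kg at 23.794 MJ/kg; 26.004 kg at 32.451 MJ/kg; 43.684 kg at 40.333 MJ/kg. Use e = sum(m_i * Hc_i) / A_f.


Total energy = 471.559*31.025 + 364.874*23.794 + 26.004*32.451 + 43.684*40.333
= 14630.12 + 8681.812 + 843.8558 + 1761.907
= 25917.69 MJ
e = 25917.69 / 48.508 = 534.30 MJ/m^2

534.30 MJ/m^2


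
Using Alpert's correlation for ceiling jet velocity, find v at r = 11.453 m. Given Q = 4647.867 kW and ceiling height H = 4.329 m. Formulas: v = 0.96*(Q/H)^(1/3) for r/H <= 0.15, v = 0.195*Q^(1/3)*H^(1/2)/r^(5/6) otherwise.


r/H = 11.453 / 4.329 = 2.6456
r/H > 0.15, so v = 0.195*Q^(1/3)*H^(1/2)/r^(5/6)
Q^(1/3) = 16.689
H^(1/2) = 2.0806
r^(5/6) = 7.6284
v = 0.195 * 16.689 * 2.0806 / 7.6284 = 0.88759 m/s

0.88759 m/s


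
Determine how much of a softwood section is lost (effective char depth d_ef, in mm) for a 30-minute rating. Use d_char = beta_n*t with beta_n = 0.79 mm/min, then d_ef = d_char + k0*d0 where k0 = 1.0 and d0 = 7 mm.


d_char = 0.79 * 30 = 23.7 mm
d_ef = 23.7 + 1.0*7 = 30.7 mm

30.7 mm


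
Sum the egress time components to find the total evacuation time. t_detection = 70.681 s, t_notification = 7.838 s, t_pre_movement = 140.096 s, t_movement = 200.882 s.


Total = 70.681 + 7.838 + 140.096 + 200.882 = 419.497 s

419.497 s


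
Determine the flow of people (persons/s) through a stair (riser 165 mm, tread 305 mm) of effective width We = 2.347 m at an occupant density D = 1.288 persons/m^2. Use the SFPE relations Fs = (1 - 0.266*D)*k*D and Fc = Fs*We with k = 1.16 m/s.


1 - 0.266*D = 1 - 0.266*1.288 = 0.65739
Fs = 0.65739 * 1.16 * 1.288 = 0.98220 persons/(s*m)
Fc = 0.98220 * 2.347 = 2.3052 persons/s

2.3052 persons/s


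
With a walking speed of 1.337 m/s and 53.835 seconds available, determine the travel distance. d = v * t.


d = 1.337 * 53.835 = 71.977 m

71.977 m


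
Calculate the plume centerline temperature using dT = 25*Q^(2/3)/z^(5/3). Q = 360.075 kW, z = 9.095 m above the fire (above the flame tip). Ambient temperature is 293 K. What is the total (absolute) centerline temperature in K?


Q^(2/3) = 50.613
z^(5/3) = 39.628
dT = 25 * 50.613 / 39.628 = 31.930 K
T = 293 + 31.930 = 324.93 K

324.93 K


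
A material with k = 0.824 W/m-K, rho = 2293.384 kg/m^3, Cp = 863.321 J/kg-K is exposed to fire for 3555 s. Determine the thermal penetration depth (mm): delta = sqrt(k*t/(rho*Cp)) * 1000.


alpha = 0.824 / (2293.384 * 863.321) = 4.1618e-07 m^2/s
alpha * t = 0.0014795
delta = sqrt(0.0014795) * 1000 = 38.464 mm

38.464 mm


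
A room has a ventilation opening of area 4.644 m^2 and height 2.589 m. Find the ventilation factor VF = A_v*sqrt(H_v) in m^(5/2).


sqrt(H_v) = 1.6090
VF = 4.644 * 1.6090 = 7.4724 m^(5/2)

7.4724 m^(5/2)


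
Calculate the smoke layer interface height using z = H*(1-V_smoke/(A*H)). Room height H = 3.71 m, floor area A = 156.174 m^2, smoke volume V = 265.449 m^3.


V/(A*H) = 0.45814
1 - 0.45814 = 0.54186
z = 3.71 * 0.54186 = 2.0103 m

2.0103 m


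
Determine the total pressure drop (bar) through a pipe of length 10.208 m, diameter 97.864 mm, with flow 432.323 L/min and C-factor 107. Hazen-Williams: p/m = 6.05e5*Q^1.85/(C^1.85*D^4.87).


Q^1.85 = 75205
C^1.85 = 5680.2
D^4.87 = 4.9469e+09
p/m = 0.0016192 bar/m
p_total = 0.0016192 * 10.208 = 0.016529 bar

0.016529 bar


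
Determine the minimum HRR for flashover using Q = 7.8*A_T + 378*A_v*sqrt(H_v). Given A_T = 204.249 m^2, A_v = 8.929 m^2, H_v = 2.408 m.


7.8*A_T = 1593.1
sqrt(H_v) = 1.5518
378*A_v*sqrt(H_v) = 5237.5
Q = 1593.1 + 5237.5 = 6830.6 kW

6830.6 kW


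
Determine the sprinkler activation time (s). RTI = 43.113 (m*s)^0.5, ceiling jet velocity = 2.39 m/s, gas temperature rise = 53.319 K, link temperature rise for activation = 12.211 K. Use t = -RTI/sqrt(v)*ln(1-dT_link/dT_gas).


dT_link/dT_gas = 0.22902
ln(1 - 0.22902) = -0.26009
t = -43.113 / sqrt(2.39) * -0.26009 = 7.2533 s

7.2533 s


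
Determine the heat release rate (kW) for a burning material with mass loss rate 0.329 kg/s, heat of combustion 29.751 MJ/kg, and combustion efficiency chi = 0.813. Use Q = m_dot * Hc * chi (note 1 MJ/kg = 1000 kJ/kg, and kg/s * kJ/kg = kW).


Hc = 29.751 MJ/kg = 29.751 * 1000 kJ/kg = 29751 kJ/kg
Q = 0.329 kg/s * 29751 kJ/kg * 0.813 = 7957.7 kW

7957.7 kW


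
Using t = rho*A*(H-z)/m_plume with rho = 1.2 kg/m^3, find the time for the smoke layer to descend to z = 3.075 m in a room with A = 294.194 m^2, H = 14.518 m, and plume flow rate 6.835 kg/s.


H - z = 11.443 m
t = 1.2 * 294.194 * 11.443 / 6.835 = 591.04 s

591.04 s


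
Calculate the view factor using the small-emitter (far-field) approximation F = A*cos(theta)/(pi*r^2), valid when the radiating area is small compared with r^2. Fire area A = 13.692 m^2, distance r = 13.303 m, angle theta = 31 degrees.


cos(31 deg) = 0.85717
pi*r^2 = 555.97
F = 13.692 * 0.85717 / 555.97 = 0.021110

0.021110


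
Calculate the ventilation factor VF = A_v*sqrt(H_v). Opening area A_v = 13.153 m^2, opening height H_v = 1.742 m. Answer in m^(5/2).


sqrt(H_v) = 1.3198
VF = 13.153 * 1.3198 = 17.360 m^(5/2)

17.360 m^(5/2)


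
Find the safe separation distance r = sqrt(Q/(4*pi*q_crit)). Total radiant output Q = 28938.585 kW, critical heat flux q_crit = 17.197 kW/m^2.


4*pi*q_crit = 216.10
Q/(4*pi*q_crit) = 133.91
r = sqrt(133.91) = 11.572 m

11.572 m


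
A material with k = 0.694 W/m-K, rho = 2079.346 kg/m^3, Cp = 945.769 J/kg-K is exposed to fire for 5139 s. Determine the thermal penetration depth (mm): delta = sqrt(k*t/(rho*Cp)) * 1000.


alpha = 0.694 / (2079.346 * 945.769) = 3.5290e-07 m^2/s
alpha * t = 0.0018135
delta = sqrt(0.0018135) * 1000 = 42.586 mm

42.586 mm


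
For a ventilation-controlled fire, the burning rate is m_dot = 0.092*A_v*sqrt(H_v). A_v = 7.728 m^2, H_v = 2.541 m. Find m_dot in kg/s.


sqrt(H_v) = 1.5941
m_dot = 0.092 * 7.728 * 1.5941 = 1.1333 kg/s

1.1333 kg/s


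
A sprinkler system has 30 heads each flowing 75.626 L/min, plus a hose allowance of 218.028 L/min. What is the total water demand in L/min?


Sprinkler demand = 30 * 75.626 = 2268.78 L/min
Total = 2268.78 + 218.028 = 2486.808 L/min

2486.808 L/min


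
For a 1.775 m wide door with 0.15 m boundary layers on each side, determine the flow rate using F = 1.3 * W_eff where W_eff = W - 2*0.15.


W_eff = 1.775 - 0.30 = 1.475 m
F = 1.3 * 1.475 = 1.9175 persons/s

1.9175 persons/s


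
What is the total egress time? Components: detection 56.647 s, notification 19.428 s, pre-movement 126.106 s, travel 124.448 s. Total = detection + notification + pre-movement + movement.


Total = 56.647 + 19.428 + 126.106 + 124.448 = 326.629 s

326.629 s


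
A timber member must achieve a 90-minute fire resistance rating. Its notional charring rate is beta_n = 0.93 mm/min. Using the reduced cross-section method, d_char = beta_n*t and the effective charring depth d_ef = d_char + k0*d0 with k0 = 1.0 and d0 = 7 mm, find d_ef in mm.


d_char = 0.93 * 90 = 83.7 mm
d_ef = 83.7 + 1.0*7 = 90.7 mm

90.7 mm


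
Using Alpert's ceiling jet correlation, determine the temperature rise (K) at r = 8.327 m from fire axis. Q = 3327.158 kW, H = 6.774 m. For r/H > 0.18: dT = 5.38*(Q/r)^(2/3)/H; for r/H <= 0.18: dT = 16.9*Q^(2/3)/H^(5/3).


r/H = 8.327 / 6.774 = 1.2293
r/H > 0.18, so dT = 5.38*(Q/r)^(2/3)/H
Q/r = 399.56
(Q/r)^(2/3) = 54.249
dT = 5.38 * 54.249 / 6.774 = 43.085 K

43.085 K


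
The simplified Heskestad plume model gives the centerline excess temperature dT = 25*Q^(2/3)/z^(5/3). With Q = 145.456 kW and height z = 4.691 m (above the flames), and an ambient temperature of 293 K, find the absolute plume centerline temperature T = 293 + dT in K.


Q^(2/3) = 27.658
z^(5/3) = 13.145
dT = 25 * 27.658 / 13.145 = 52.600 K
T = 293 + 52.600 = 345.60 K

345.60 K


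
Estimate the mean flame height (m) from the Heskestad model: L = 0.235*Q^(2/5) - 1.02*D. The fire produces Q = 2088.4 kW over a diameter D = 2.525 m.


Q^(2/5) = 21.278
0.235 * Q^(2/5) = 5.0003
1.02 * D = 2.5755
L = 2.4248 m

2.4248 m


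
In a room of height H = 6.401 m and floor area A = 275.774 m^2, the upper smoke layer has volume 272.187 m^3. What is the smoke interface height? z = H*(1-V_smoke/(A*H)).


V/(A*H) = 0.15419
1 - 0.15419 = 0.84581
z = 6.401 * 0.84581 = 5.4140 m

5.4140 m


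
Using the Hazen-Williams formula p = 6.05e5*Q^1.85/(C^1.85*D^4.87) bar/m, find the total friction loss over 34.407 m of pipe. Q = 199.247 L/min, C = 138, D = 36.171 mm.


Q^1.85 = 17942
C^1.85 = 9094.4
D^4.87 = 3.8834e+07
p/m = 0.030735 bar/m
p_total = 0.030735 * 34.407 = 1.0575 bar

1.0575 bar


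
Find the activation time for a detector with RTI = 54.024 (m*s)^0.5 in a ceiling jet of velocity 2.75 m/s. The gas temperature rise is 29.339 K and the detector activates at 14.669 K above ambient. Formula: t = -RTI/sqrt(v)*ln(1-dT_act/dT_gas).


dT_act/dT_gas = 0.49998
ln(1 - 0.49998) = -0.69311
t = -54.024 / sqrt(2.75) * -0.69311 = 22.580 s

22.580 s


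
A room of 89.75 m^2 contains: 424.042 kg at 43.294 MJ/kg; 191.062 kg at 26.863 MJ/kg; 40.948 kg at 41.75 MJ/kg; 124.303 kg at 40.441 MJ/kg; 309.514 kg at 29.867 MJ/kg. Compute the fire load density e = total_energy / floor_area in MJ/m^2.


Total energy = 424.042*43.294 + 191.062*26.863 + 40.948*41.75 + 124.303*40.441 + 309.514*29.867
= 18358.47 + 5132.499 + 1709.579 + 5026.938 + 9244.255
= 39471.74 MJ
e = 39471.74 / 89.75 = 439.80 MJ/m^2

439.80 MJ/m^2


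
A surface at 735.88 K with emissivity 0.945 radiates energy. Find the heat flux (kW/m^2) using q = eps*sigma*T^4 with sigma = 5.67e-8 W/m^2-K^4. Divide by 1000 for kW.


T^4 = 2.9324e+11
q = 0.945 * 5.67e-8 * 2.9324e+11 / 1000 = 15.712 kW/m^2

15.712 kW/m^2


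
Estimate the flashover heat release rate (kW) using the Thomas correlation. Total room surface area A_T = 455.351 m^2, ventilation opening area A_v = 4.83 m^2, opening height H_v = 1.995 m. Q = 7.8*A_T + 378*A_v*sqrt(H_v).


7.8*A_T = 3551.7
sqrt(H_v) = 1.4124
378*A_v*sqrt(H_v) = 2578.8
Q = 3551.7 + 2578.8 = 6130.5 kW

6130.5 kW


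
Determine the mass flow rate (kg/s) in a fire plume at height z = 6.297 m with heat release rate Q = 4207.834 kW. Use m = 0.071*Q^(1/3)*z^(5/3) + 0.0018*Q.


Q^(1/3) = 16.144
z^(5/3) = 21.473
First term = 0.071 * 16.144 * 21.473 = 24.613
Second term = 0.0018 * 4207.834 = 7.5741
m = 32.187 kg/s

32.187 kg/s


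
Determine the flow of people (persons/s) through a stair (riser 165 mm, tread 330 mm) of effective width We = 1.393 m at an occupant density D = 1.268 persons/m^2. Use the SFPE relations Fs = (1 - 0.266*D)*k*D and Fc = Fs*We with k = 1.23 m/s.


1 - 0.266*D = 1 - 0.266*1.268 = 0.66271
Fs = 0.66271 * 1.23 * 1.268 = 1.0336 persons/(s*m)
Fc = 1.0336 * 1.393 = 1.4398 persons/s

1.4398 persons/s


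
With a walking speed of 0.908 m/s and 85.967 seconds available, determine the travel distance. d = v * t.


d = 0.908 * 85.967 = 78.058 m

78.058 m


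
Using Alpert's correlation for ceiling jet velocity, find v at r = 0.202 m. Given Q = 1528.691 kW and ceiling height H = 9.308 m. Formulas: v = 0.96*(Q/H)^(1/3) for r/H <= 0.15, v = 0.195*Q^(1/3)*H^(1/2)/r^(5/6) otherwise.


r/H = 0.202 / 9.308 = 0.021702
r/H <= 0.15, so v = 0.96*(Q/H)^(1/3)
Q/H = 164.23
(Q/H)^(1/3) = 5.4763
v = 0.96 * 5.4763 = 5.2573 m/s

5.2573 m/s


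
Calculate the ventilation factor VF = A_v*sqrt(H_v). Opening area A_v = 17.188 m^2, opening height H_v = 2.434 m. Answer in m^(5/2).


sqrt(H_v) = 1.5601
VF = 17.188 * 1.5601 = 26.815 m^(5/2)

26.815 m^(5/2)


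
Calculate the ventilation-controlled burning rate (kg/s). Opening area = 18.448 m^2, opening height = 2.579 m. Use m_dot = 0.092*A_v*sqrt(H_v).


sqrt(H_v) = 1.6059
m_dot = 0.092 * 18.448 * 1.6059 = 2.7256 kg/s

2.7256 kg/s


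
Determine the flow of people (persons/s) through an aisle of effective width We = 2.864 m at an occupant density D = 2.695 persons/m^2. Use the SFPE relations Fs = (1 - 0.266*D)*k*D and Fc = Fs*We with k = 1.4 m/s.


1 - 0.266*D = 1 - 0.266*2.695 = 0.28313
Fs = 0.28313 * 1.4 * 2.695 = 1.0682 persons/(s*m)
Fc = 1.0682 * 2.864 = 3.0595 persons/s

3.0595 persons/s


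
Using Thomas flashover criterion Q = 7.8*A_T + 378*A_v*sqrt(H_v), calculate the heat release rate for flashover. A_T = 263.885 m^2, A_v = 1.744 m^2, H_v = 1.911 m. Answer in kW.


7.8*A_T = 2058.303
sqrt(H_v) = 1.3824
378*A_v*sqrt(H_v) = 911.32
Q = 2058.303 + 911.32 = 2969.6 kW

2969.6 kW


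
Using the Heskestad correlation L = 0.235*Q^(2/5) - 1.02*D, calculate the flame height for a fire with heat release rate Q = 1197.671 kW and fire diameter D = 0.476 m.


Q^(2/5) = 17.035
0.235 * Q^(2/5) = 4.0032
1.02 * D = 0.48552
L = 3.5176 m

3.5176 m


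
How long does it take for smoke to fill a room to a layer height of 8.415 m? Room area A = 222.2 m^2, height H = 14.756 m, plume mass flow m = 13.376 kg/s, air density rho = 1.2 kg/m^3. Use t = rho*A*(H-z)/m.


H - z = 6.341 m
t = 1.2 * 222.2 * 6.341 / 13.376 = 126.40 s

126.40 s


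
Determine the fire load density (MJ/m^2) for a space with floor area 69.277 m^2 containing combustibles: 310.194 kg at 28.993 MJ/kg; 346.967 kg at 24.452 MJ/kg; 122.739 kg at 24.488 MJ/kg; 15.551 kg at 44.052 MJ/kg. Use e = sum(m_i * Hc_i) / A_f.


Total energy = 310.194*28.993 + 346.967*24.452 + 122.739*24.488 + 15.551*44.052
= 8993.455 + 8484.037 + 3005.633 + 685.0527
= 21168.18 MJ
e = 21168.18 / 69.277 = 305.56 MJ/m^2

305.56 MJ/m^2


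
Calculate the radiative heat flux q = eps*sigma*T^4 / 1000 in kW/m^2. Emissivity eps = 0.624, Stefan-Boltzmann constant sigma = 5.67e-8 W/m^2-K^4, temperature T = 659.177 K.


T^4 = 1.8880e+11
q = 0.624 * 5.67e-8 * 1.8880e+11 / 1000 = 6.6800 kW/m^2

6.6800 kW/m^2


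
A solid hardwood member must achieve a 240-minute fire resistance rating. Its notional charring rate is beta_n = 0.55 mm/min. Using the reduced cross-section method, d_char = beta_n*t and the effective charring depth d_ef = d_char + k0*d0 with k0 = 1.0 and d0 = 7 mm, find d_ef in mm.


d_char = 0.55 * 240 = 132 mm
d_ef = 132 + 1.0*7 = 139 mm

139 mm


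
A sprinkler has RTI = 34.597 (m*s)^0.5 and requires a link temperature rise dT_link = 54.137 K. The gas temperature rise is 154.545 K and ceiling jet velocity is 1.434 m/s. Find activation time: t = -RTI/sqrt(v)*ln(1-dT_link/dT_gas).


dT_link/dT_gas = 0.35030
ln(1 - 0.35030) = -0.43124
t = -34.597 / sqrt(1.434) * -0.43124 = 12.459 s

12.459 s


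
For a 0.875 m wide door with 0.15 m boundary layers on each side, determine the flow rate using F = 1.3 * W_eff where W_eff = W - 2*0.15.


W_eff = 0.875 - 0.30 = 0.575 m
F = 1.3 * 0.575 = 0.74750 persons/s

0.74750 persons/s


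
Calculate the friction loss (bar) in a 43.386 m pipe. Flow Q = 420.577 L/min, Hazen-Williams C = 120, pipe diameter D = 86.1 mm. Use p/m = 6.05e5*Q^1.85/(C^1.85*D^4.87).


Q^1.85 = 71468
C^1.85 = 7022.4
D^4.87 = 2.6513e+09
p/m = 0.0023223 bar/m
p_total = 0.0023223 * 43.386 = 0.10076 bar

0.10076 bar


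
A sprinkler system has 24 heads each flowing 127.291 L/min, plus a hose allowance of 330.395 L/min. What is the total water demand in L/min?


Sprinkler demand = 24 * 127.291 = 3054.984 L/min
Total = 3054.984 + 330.395 = 3385.379 L/min

3385.379 L/min


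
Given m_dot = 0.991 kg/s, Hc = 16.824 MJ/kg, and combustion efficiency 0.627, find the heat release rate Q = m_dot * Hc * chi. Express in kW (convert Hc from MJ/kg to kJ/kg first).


Hc = 16.824 MJ/kg = 16.824 * 1000 kJ/kg = 16824 kJ/kg
Q = 0.991 kg/s * 16824 kJ/kg * 0.627 = 10454 kW

10454 kW


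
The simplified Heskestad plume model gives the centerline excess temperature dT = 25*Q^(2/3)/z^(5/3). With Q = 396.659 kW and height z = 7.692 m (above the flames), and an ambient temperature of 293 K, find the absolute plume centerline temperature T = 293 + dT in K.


Q^(2/3) = 53.986
z^(5/3) = 29.973
dT = 25 * 53.986 / 29.973 = 45.028 K
T = 293 + 45.028 = 338.03 K

338.03 K


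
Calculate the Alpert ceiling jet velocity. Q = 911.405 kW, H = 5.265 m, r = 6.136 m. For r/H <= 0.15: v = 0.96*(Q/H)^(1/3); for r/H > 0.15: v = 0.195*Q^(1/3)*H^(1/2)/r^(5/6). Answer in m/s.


r/H = 6.136 / 5.265 = 1.1654
r/H > 0.15, so v = 0.195*Q^(1/3)*H^(1/2)/r^(5/6)
Q^(1/3) = 9.6955
H^(1/2) = 2.2946
r^(5/6) = 4.5349
v = 0.195 * 9.6955 * 2.2946 / 4.5349 = 0.95661 m/s

0.95661 m/s


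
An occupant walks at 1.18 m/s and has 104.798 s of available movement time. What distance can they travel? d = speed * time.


d = 1.18 * 104.798 = 123.66 m

123.66 m


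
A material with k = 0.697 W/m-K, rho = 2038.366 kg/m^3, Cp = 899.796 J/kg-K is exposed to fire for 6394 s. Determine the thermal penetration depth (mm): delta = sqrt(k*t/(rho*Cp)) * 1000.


alpha = 0.697 / (2038.366 * 899.796) = 3.8002e-07 m^2/s
alpha * t = 0.0024298
delta = sqrt(0.0024298) * 1000 = 49.293 mm

49.293 mm


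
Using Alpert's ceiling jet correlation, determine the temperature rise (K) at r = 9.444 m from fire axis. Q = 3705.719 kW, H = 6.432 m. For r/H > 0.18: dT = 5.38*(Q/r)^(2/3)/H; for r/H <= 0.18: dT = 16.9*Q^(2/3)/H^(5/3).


r/H = 9.444 / 6.432 = 1.4683
r/H > 0.18, so dT = 5.38*(Q/r)^(2/3)/H
Q/r = 392.39
(Q/r)^(2/3) = 53.597
dT = 5.38 * 53.597 / 6.432 = 44.831 K

44.831 K


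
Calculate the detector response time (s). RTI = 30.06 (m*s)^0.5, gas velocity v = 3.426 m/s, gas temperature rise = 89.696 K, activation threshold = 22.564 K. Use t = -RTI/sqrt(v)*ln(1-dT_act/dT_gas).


dT_act/dT_gas = 0.25156
ln(1 - 0.25156) = -0.28977
t = -30.06 / sqrt(3.426) * -0.28977 = 4.7059 s

4.7059 s


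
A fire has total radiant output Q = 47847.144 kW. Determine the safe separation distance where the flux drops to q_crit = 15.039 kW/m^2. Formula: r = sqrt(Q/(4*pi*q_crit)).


4*pi*q_crit = 188.99
Q/(4*pi*q_crit) = 253.18
r = sqrt(253.18) = 15.912 m

15.912 m


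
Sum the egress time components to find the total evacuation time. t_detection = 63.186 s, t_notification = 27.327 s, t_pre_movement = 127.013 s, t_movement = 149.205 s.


Total = 63.186 + 27.327 + 127.013 + 149.205 = 366.731 s

366.731 s


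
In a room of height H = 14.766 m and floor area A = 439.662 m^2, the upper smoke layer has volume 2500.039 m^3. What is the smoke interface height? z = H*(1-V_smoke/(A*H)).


V/(A*H) = 0.38509
1 - 0.38509 = 0.61491
z = 14.766 * 0.61491 = 9.0797 m

9.0797 m


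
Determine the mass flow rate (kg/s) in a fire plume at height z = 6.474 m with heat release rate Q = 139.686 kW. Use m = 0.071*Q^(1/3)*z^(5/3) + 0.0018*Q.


Q^(1/3) = 5.1886
z^(5/3) = 22.488
First term = 0.071 * 5.1886 * 22.488 = 8.2845
Second term = 0.0018 * 139.686 = 0.25143
m = 8.5359 kg/s

8.5359 kg/s


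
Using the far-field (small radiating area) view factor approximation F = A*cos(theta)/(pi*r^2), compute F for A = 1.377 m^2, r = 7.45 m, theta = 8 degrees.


cos(8 deg) = 0.99027
pi*r^2 = 174.37
F = 1.377 * 0.99027 / 174.37 = 0.0078203

0.0078203


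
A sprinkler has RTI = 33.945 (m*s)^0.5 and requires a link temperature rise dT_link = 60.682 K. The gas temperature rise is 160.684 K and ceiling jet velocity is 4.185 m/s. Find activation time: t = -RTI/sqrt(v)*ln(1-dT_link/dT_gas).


dT_link/dT_gas = 0.37765
ln(1 - 0.37765) = -0.47425
t = -33.945 / sqrt(4.185) * -0.47425 = 7.8693 s

7.8693 s


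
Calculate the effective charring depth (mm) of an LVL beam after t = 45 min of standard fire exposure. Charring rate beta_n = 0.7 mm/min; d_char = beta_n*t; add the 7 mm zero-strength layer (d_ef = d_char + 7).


d_char = 0.7 * 45 = 31.5 mm
d_ef = 31.5 + 1.0*7 = 38.5 mm

38.5 mm


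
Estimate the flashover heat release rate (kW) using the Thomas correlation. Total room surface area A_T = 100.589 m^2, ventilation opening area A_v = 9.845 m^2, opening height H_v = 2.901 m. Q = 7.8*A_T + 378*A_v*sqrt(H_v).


7.8*A_T = 784.59
sqrt(H_v) = 1.7032
378*A_v*sqrt(H_v) = 6338.4
Q = 784.59 + 6338.4 = 7123.0 kW

7123.0 kW


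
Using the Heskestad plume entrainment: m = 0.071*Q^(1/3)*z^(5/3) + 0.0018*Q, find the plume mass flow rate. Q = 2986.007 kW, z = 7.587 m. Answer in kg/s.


Q^(1/3) = 14.400
z^(5/3) = 29.294
First term = 0.071 * 14.400 * 29.294 = 29.951
Second term = 0.0018 * 2986.007 = 5.3748
m = 35.325 kg/s

35.325 kg/s


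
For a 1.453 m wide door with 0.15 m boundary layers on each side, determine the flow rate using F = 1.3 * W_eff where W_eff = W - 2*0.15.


W_eff = 1.453 - 0.30 = 1.153 m
F = 1.3 * 1.153 = 1.4989 persons/s

1.4989 persons/s


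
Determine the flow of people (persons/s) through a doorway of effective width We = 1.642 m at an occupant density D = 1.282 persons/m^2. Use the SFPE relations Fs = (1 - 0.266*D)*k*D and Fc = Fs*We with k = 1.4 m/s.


1 - 0.266*D = 1 - 0.266*1.282 = 0.65899
Fs = 0.65899 * 1.4 * 1.282 = 1.1828 persons/(s*m)
Fc = 1.1828 * 1.642 = 1.9421 persons/s

1.9421 persons/s


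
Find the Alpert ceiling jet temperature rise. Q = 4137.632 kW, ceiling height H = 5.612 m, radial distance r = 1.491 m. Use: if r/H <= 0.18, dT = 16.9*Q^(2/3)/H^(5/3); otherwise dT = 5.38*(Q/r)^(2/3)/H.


r/H = 1.491 / 5.612 = 0.26568
r/H > 0.18, so dT = 5.38*(Q/r)^(2/3)/H
Q/r = 2775.1
(Q/r)^(2/3) = 197.48
dT = 5.38 * 197.48 / 5.612 = 189.31 K

189.31 K


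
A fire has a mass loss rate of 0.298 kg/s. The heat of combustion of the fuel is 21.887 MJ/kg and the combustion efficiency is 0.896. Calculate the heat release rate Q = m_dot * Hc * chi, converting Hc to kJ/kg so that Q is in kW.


Hc = 21.887 MJ/kg = 21.887 * 1000 kJ/kg = 21887 kJ/kg
Q = 0.298 kg/s * 21887 kJ/kg * 0.896 = 5844.0 kW

5844.0 kW


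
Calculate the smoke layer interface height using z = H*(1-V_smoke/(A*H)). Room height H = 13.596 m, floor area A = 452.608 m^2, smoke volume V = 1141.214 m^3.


V/(A*H) = 0.18545
1 - 0.18545 = 0.81455
z = 13.596 * 0.81455 = 11.075 m

11.075 m


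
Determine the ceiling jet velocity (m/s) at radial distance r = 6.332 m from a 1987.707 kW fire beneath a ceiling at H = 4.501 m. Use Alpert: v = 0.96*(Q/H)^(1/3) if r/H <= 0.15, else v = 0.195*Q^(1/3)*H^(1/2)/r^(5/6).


r/H = 6.332 / 4.501 = 1.4068
r/H > 0.15, so v = 0.195*Q^(1/3)*H^(1/2)/r^(5/6)
Q^(1/3) = 12.573
H^(1/2) = 2.1216
r^(5/6) = 4.6553
v = 0.195 * 12.573 * 2.1216 / 4.6553 = 1.1173 m/s

1.1173 m/s


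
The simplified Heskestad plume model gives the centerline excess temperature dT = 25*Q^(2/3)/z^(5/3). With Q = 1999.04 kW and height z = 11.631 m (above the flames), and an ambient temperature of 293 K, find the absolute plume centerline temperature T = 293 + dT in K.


Q^(2/3) = 158.69
z^(5/3) = 59.707
dT = 25 * 158.69 / 59.707 = 66.445 K
T = 293 + 66.445 = 359.44 K

359.44 K


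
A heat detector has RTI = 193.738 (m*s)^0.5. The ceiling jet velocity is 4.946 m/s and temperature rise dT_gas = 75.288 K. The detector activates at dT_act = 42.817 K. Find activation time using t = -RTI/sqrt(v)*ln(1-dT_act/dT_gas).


dT_act/dT_gas = 0.56871
ln(1 - 0.56871) = -0.84097
t = -193.738 / sqrt(4.946) * -0.84097 = 73.261 s

73.261 s


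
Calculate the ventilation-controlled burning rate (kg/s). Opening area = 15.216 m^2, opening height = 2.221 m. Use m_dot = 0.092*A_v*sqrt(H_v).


sqrt(H_v) = 1.4903
m_dot = 0.092 * 15.216 * 1.4903 = 2.0862 kg/s

2.0862 kg/s


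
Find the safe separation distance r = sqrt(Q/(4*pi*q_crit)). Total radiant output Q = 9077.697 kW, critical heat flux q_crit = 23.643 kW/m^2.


4*pi*q_crit = 297.11
Q/(4*pi*q_crit) = 30.554
r = sqrt(30.554) = 5.5275 m

5.5275 m


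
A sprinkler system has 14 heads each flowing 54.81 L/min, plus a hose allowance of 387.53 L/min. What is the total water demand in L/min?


Sprinkler demand = 14 * 54.81 = 767.34 L/min
Total = 767.34 + 387.53 = 1154.87 L/min

1154.87 L/min


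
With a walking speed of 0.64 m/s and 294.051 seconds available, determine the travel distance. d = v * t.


d = 0.64 * 294.051 = 188.19 m

188.19 m


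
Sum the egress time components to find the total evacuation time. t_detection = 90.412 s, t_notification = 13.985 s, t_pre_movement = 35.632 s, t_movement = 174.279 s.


Total = 90.412 + 13.985 + 35.632 + 174.279 = 314.308 s

314.308 s


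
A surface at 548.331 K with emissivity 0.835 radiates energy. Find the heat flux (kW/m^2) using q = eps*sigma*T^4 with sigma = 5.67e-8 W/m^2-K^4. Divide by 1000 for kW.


T^4 = 9.0401e+10
q = 0.835 * 5.67e-8 * 9.0401e+10 / 1000 = 4.2800 kW/m^2

4.2800 kW/m^2


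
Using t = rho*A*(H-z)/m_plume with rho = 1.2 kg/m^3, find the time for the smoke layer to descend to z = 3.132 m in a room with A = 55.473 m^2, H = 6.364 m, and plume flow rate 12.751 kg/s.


H - z = 3.232 m
t = 1.2 * 55.473 * 3.232 / 12.751 = 16.873 s

16.873 s


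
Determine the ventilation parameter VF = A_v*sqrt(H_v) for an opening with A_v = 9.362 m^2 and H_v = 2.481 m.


sqrt(H_v) = 1.5751
VF = 9.362 * 1.5751 = 14.746 m^(5/2)

14.746 m^(5/2)


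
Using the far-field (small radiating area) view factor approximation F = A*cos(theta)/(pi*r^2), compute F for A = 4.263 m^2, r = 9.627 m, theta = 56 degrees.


cos(56 deg) = 0.55919
pi*r^2 = 291.16
F = 4.263 * 0.55919 / 291.16 = 0.0081874

0.0081874


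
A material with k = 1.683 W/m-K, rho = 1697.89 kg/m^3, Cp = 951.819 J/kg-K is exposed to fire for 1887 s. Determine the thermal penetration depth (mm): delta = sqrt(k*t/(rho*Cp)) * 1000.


alpha = 1.683 / (1697.89 * 951.819) = 1.0414e-06 m^2/s
alpha * t = 0.0019651
delta = sqrt(0.0019651) * 1000 = 44.330 mm

44.330 mm
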